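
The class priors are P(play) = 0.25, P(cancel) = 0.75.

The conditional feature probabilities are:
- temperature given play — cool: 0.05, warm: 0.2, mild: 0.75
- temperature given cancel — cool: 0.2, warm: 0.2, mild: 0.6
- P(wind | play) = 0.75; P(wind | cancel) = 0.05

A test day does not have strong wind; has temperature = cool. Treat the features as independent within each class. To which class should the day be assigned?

cancel

play: 0.25 × 0.05 × (1−0.75) = 0.003125
cancel: 0.75 × 0.2 × (1−0.05) = 0.1425
Highest score → cancel.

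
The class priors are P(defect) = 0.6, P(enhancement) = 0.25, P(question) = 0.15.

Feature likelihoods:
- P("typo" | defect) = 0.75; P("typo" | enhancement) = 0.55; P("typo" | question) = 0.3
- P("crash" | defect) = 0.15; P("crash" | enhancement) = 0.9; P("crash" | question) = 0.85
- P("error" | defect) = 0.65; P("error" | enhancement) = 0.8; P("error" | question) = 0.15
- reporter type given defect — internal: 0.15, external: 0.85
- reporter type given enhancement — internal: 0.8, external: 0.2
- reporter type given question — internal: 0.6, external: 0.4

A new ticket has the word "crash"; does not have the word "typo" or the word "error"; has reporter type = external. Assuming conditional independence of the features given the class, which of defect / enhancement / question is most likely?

defect: 0.6 × (1−0.75) × 0.15 × (1−0.65) × 0.85 = 0.00669375
enhancement: 0.25 × (1−0.55) × 0.9 × (1−0.8) × 0.2 = 0.00405
question: 0.15 × (1−0.3) × 0.85 × (1−0.15) × 0.4 = 0.030345
Highest score → question.

question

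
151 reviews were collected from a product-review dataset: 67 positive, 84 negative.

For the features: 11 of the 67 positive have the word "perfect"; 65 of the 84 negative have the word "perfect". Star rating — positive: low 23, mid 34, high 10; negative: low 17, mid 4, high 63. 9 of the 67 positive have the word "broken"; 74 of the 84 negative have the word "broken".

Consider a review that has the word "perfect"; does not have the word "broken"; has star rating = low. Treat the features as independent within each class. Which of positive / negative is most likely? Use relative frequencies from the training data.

positive: (67/151) × (11/67) × (23/67) × (58/67) ≈ 0.0216482
negative: (84/151) × (65/84) × (17/84) × (10/84) ≈ 0.0103711
Highest score → positive.

positive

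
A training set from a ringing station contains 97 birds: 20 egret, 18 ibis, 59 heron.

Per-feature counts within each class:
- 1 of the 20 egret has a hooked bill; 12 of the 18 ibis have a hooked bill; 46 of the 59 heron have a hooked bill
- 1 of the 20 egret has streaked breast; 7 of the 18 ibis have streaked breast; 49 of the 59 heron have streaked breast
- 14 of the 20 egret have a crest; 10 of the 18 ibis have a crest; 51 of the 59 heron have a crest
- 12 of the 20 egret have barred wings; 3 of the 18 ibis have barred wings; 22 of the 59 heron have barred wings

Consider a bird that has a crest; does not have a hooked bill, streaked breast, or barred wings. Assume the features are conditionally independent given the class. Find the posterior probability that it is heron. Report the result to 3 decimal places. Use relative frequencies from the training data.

0.150

egret: (20/97) × (19/20) × (19/20) × (14/20) × (8/20) ≈ 0.0521031
ibis: (18/97) × (6/18) × (11/18) × (10/18) × (15/18) ≈ 0.0175003
heron: (59/97) × (13/59) × (10/59) × (51/59) × (37/59) ≈ 0.0123137
P(heron | x) = 0.0123137 / 0.0819171 ≈ 0.150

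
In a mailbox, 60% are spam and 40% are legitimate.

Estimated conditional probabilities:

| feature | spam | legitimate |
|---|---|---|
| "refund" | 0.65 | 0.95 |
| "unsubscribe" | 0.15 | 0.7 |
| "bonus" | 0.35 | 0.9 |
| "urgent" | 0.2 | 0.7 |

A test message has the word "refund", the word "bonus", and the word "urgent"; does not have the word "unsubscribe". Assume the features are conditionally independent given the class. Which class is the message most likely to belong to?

spam: 0.6 × 0.65 × (1−0.15) × 0.35 × 0.2 = 0.023205
legitimate: 0.4 × 0.95 × (1−0.7) × 0.9 × 0.7 = 0.07182
Highest score → legitimate.

legitimate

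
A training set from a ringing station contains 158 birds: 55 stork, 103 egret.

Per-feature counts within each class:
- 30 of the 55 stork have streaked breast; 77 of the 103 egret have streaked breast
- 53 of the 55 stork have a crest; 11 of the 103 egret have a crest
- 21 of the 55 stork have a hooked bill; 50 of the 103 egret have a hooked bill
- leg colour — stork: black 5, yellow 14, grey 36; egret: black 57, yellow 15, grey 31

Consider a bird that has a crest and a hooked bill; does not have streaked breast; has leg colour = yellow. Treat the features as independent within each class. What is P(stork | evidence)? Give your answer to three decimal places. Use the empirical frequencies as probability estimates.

0.923

stork: (55/158) × (25/55) × (53/55) × (21/55) × (14/55) ≈ 0.014819
egret: (103/158) × (26/103) × (11/103) × (50/103) × (15/103) ≈ 0.00124239
P(stork | x) = 0.014819 / 0.01606139 ≈ 0.923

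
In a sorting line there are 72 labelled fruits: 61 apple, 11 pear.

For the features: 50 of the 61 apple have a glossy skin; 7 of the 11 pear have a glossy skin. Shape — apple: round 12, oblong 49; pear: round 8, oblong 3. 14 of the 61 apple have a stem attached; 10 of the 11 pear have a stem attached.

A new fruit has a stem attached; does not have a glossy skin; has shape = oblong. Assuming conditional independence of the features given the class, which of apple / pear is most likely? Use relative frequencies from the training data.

apple: (61/72) × (11/61) × (49/61) × (14/61) ≈ 0.028166
pear: (11/72) × (4/11) × (3/11) × (10/11) ≈ 0.0137741
Highest score → apple.

apple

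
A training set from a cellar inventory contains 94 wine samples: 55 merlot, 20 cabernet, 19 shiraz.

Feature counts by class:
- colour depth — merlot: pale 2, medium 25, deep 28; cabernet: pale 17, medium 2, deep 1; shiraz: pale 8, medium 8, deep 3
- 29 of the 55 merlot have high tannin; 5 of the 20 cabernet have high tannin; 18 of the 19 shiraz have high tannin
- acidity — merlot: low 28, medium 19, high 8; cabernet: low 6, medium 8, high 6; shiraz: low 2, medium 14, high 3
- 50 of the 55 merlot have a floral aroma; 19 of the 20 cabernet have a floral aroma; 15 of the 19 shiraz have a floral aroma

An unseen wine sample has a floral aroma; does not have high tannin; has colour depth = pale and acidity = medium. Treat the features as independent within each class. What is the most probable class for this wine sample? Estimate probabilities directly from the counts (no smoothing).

merlot: (55/94) × (2/55) × (26/55) × (19/55) × (50/55) ≈ 0.00315872
cabernet: (20/94) × (17/20) × (15/20) × (8/20) × (19/20) ≈ 0.0515426
shiraz: (19/94) × (8/19) × (1/19) × (14/19) × (15/19) ≈ 0.00260568
Highest score → cabernet.

cabernet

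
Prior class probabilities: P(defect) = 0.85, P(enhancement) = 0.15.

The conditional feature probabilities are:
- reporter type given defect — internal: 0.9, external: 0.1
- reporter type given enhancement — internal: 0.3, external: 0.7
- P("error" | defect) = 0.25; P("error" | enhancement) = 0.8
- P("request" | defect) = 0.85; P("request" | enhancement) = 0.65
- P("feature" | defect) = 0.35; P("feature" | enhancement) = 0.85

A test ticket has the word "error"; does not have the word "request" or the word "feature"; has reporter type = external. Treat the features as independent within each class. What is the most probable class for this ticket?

defect: 0.85 × 0.1 × 0.25 × (1−0.85) × (1−0.35) = 0.002071875
enhancement: 0.15 × 0.7 × 0.8 × (1−0.65) × (1−0.85) = 0.00441
Highest score → enhancement.

enhancement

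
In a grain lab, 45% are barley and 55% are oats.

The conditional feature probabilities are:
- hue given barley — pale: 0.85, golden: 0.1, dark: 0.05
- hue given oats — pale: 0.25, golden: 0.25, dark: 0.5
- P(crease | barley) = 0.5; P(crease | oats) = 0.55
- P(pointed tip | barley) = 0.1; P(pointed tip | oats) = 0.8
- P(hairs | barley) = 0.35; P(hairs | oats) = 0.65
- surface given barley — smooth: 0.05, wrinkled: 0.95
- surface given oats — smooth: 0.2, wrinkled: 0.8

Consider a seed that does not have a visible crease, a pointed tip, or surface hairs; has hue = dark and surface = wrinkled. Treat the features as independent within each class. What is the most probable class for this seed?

barley: 0.45 × 0.05 × (1−0.5) × (1−0.1) × (1−0.35) × 0.95 = 0.0062521875
oats: 0.55 × 0.5 × (1−0.55) × (1−0.8) × (1−0.65) × 0.8 = 0.00693
Highest score → oats.

oats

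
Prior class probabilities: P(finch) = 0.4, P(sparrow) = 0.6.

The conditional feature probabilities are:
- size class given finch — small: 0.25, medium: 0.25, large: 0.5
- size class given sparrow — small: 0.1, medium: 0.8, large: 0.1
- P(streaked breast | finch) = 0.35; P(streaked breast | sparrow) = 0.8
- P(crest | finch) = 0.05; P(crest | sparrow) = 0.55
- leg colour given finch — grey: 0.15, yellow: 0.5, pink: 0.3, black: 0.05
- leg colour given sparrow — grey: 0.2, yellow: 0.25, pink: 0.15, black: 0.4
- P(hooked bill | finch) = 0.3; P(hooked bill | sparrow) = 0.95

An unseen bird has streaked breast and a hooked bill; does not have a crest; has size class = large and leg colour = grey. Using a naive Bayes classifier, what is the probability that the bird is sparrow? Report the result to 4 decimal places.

finch: 0.4 × 0.5 × 0.35 × (1−0.05) × 0.15 × 0.3 = 0.0029925
sparrow: 0.6 × 0.1 × 0.8 × (1−0.55) × 0.2 × 0.95 = 0.004104
P(sparrow | x) = 0.004104 / 0.0070965 ≈ 0.5783

0.5783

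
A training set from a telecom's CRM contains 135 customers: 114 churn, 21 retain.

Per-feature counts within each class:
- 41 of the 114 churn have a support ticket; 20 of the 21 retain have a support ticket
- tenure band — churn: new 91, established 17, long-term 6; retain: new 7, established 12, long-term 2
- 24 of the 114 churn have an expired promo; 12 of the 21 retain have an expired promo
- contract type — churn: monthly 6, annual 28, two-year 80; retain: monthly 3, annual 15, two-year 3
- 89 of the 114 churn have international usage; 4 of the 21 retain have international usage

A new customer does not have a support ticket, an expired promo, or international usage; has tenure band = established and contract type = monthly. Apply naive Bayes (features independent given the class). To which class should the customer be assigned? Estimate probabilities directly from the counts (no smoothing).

churn

churn: (114/135) × (73/114) × (17/114) × (90/114) × (6/114) × (25/114) ≈ 0.000734772
retain: (21/135) × (1/21) × (12/21) × (9/21) × (3/21) × (17/21) ≈ 0.000209789
Highest score → churn.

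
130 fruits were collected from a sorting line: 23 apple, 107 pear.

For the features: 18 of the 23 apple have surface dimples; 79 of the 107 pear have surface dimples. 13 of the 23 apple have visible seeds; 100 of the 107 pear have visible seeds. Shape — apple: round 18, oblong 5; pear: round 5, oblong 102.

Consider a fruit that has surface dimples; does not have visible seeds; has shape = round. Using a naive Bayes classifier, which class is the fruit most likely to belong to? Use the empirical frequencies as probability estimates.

apple

apple: (23/130) × (18/23) × (10/23) × (18/23) ≈ 0.0471136
pear: (107/130) × (79/107) × (7/107) × (5/107) ≈ 0.00185774
Highest score → apple.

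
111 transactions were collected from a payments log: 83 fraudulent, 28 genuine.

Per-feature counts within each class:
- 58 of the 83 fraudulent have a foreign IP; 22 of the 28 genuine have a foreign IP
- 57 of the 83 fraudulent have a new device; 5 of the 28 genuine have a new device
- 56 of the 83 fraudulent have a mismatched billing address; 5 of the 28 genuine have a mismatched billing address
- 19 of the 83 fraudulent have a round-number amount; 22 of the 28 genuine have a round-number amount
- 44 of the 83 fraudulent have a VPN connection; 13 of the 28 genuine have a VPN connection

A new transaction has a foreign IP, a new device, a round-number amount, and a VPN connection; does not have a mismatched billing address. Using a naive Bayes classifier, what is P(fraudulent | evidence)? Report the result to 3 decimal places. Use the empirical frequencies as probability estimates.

fraudulent: (83/111) × (58/83) × (57/83) × (27/83) × (19/83) × (44/83) ≈ 0.0141657
genuine: (28/111) × (22/28) × (5/28) × (23/28) × (22/28) × (13/28) ≈ 0.0106055
P(fraudulent | x) = 0.0141657 / 0.0247712 ≈ 0.572

0.572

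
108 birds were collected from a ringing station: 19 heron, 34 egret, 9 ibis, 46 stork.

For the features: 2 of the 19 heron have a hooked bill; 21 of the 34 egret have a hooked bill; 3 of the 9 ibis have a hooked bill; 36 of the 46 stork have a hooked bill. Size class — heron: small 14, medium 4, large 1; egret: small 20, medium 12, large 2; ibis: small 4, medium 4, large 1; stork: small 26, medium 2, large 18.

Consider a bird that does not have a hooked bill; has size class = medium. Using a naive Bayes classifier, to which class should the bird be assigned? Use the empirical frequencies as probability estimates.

heron: (19/108) × (17/19) × (4/19) ≈ 0.0331384
egret: (34/108) × (13/34) × (12/34) ≈ 0.0424837
ibis: (9/108) × (6/9) × (4/9) ≈ 0.0246914
stork: (46/108) × (10/46) × (2/46) ≈ 0.00402576
Highest score → egret.

egret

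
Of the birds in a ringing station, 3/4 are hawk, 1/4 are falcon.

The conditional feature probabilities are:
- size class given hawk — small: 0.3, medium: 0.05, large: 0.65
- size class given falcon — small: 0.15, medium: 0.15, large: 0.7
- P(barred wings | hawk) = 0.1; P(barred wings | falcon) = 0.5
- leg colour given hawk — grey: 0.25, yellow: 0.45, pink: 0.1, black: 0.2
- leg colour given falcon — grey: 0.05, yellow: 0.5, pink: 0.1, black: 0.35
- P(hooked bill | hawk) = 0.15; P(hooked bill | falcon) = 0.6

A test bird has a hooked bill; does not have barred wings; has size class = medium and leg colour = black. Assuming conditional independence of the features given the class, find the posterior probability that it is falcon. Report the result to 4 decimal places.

0.7955

hawk: 0.75 × 0.05 × (1−0.1) × 0.2 × 0.15 = 0.0010125
falcon: 0.25 × 0.15 × (1−0.5) × 0.35 × 0.6 = 0.0039375
P(falcon | x) = 0.0039375 / 0.00495 ≈ 0.7955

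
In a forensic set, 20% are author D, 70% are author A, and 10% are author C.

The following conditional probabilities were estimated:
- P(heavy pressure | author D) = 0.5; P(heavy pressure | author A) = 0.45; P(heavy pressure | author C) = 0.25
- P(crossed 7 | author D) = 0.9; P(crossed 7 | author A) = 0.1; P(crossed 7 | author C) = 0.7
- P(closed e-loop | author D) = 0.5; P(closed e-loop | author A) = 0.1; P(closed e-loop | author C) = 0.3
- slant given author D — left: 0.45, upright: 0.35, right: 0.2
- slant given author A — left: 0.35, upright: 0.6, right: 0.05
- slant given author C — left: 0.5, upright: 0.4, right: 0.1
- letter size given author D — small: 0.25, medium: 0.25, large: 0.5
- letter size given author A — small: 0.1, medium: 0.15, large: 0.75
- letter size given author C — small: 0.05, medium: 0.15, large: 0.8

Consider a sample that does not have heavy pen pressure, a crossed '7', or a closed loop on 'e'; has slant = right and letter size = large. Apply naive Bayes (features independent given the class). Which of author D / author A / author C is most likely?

author D: 0.2 × (1−0.5) × (1−0.9) × (1−0.5) × 0.2 × 0.5 = 0.0005
author A: 0.7 × (1−0.45) × (1−0.1) × (1−0.1) × 0.05 × 0.75 = 0.011694375
author C: 0.1 × (1−0.25) × (1−0.7) × (1−0.3) × 0.1 × 0.8 = 0.00126
Highest score → author A.

author A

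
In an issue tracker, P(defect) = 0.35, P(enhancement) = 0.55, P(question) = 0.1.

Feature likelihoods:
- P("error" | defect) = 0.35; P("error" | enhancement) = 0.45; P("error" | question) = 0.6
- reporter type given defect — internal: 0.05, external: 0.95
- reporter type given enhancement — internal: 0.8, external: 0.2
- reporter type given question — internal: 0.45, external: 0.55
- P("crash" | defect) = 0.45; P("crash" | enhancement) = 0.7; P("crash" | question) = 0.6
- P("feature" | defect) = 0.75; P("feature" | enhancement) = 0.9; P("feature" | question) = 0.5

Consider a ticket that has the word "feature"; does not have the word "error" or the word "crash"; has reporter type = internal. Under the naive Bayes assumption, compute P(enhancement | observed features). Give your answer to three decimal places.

defect: 0.35 × (1−0.35) × 0.05 × (1−0.45) × 0.75 = 0.0046921875
enhancement: 0.55 × (1−0.45) × 0.8 × (1−0.7) × 0.9 = 0.06534
question: 0.1 × (1−0.6) × 0.45 × (1−0.6) × 0.5 = 0.0036
P(enhancement | x) = 0.06534 / 0.0736321875 ≈ 0.887

0.887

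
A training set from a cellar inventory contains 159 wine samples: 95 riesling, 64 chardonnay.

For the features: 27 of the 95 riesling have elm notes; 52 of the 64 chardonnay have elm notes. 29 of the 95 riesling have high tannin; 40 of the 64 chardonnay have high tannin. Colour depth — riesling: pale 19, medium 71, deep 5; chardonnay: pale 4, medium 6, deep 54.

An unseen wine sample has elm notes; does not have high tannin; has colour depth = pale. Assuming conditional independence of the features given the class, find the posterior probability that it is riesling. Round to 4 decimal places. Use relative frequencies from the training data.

0.7548

riesling: (95/159) × (27/95) × (66/95) × (19/95) ≈ 0.0235948
chardonnay: (64/159) × (52/64) × (24/64) × (4/64) ≈ 0.00766509
P(riesling | x) = 0.0235948 / 0.03125989 ≈ 0.7548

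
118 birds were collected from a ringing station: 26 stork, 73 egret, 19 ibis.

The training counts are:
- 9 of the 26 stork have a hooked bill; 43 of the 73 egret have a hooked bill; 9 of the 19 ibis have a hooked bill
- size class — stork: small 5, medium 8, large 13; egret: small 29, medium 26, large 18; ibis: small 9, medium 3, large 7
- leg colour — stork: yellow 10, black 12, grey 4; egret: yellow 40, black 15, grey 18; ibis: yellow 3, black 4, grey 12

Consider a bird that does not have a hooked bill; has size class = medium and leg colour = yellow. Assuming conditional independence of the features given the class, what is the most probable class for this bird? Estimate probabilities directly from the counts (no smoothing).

egret

stork: (26/118) × (17/26) × (8/26) × (10/26) ≈ 0.0170494
egret: (73/118) × (30/73) × (26/73) × (40/73) ≈ 0.0496166
ibis: (19/118) × (10/19) × (3/19) × (3/19) ≈ 0.00211278
Highest score → egret.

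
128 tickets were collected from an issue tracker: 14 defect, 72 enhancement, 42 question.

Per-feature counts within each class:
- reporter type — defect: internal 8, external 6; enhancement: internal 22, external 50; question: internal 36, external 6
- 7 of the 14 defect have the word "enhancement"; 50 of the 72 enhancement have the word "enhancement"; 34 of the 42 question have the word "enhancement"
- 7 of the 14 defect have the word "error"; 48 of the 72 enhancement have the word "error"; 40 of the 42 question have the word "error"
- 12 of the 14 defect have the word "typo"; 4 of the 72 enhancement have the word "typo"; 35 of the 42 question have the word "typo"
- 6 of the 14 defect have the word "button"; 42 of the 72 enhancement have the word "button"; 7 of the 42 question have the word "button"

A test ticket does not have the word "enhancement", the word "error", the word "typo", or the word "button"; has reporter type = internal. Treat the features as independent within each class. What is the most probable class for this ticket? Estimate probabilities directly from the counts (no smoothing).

defect: (14/128) × (8/14) × (7/14) × (7/14) × (2/14) × (8/14) ≈ 0.00127551
enhancement: (72/128) × (22/72) × (22/72) × (24/72) × (68/72) × (30/72) ≈ 0.00688885
question: (42/128) × (36/42) × (8/42) × (2/42) × (7/42) × (35/42) ≈ 0.000354308
Highest score → enhancement.

enhancement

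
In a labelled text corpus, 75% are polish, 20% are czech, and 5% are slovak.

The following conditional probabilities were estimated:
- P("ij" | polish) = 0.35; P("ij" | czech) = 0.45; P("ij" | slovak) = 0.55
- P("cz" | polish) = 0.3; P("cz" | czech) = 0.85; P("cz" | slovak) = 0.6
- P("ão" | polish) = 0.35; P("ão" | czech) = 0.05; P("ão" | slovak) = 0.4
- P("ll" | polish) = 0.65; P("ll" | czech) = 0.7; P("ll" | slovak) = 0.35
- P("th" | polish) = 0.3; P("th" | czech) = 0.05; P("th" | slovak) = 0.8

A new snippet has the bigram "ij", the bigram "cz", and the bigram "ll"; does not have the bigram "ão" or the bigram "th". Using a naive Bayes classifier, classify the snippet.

czech

polish: 0.75 × 0.35 × 0.3 × (1−0.35) × 0.65 × (1−0.3) = 0.0232903125
czech: 0.2 × 0.45 × 0.85 × (1−0.05) × 0.7 × (1−0.05) = 0.048328875
slovak: 0.05 × 0.55 × 0.6 × (1−0.4) × 0.35 × (1−0.8) = 0.000693
Highest score → czech.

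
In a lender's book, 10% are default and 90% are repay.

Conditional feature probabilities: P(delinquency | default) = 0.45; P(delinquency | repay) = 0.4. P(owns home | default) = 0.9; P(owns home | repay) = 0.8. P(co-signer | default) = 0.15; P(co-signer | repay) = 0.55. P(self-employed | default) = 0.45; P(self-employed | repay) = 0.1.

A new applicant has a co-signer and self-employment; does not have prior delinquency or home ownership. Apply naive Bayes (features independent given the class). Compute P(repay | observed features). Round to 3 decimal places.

default: 0.1 × (1−0.45) × (1−0.9) × 0.15 × 0.45 = 0.00037125
repay: 0.9 × (1−0.4) × (1−0.8) × 0.55 × 0.1 = 0.00594
P(repay | x) = 0.00594 / 0.00631125 ≈ 0.941

0.941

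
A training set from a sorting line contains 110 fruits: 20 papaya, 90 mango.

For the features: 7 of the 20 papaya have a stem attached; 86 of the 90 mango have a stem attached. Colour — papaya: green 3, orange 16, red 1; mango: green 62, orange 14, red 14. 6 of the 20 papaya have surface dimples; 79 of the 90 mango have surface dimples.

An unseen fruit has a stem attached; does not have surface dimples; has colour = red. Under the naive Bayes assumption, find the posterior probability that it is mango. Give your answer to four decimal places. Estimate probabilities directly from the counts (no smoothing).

papaya: (20/110) × (7/20) × (1/20) × (14/20) ≈ 0.00222727
mango: (90/110) × (86/90) × (14/90) × (11/90) ≈ 0.0148642
P(mango | x) = 0.0148642 / 0.01709147 ≈ 0.8697

0.8697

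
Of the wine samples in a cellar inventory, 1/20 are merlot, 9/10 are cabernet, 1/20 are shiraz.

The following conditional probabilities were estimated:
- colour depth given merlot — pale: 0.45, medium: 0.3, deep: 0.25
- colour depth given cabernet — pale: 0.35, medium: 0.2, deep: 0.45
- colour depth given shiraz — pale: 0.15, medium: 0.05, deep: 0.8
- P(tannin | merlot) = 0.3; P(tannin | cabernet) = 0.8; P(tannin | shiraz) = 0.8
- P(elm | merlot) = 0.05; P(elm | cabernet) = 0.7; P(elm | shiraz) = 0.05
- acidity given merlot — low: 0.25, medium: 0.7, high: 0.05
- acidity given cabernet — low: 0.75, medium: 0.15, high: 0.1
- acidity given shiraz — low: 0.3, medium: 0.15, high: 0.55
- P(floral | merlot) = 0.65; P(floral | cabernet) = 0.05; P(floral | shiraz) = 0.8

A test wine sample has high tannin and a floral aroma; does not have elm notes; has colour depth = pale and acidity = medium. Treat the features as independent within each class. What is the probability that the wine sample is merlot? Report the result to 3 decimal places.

merlot: 0.05 × 0.45 × 0.3 × (1−0.05) × 0.7 × 0.65 = 0.0029176875
cabernet: 0.9 × 0.35 × 0.8 × (1−0.7) × 0.15 × 0.05 = 0.000567
shiraz: 0.05 × 0.15 × 0.8 × (1−0.05) × 0.15 × 0.8 = 0.000684
P(merlot | x) = 0.0029176875 / 0.0041686875 ≈ 0.700

0.700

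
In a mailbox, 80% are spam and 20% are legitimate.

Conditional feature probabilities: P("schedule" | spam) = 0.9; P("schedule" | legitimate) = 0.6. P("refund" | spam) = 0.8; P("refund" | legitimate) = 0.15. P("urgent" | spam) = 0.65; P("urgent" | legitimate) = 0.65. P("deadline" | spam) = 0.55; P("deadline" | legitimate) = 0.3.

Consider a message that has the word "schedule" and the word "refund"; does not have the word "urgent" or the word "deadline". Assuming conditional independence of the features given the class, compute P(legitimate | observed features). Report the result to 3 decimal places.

0.046

spam: 0.8 × 0.9 × 0.8 × (1−0.65) × (1−0.55) = 0.09072
legitimate: 0.2 × 0.6 × 0.15 × (1−0.65) × (1−0.3) = 0.00441
P(legitimate | x) = 0.00441 / 0.09513 ≈ 0.046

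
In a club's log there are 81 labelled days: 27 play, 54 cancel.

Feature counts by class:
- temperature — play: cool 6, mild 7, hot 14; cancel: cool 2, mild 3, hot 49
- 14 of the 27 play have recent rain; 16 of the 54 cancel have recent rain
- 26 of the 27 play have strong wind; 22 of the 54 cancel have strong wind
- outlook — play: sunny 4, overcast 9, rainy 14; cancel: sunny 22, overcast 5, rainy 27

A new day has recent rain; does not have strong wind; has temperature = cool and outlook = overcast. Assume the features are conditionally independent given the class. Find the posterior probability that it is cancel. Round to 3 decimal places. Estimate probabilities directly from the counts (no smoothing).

0.458

play: (27/81) × (6/27) × (14/27) × (1/27) × (9/27) ≈ 0.000474182
cancel: (54/81) × (2/54) × (16/54) × (32/54) × (5/54) ≈ 0.000401424
P(cancel | x) = 0.000401424 / 0.000875606 ≈ 0.458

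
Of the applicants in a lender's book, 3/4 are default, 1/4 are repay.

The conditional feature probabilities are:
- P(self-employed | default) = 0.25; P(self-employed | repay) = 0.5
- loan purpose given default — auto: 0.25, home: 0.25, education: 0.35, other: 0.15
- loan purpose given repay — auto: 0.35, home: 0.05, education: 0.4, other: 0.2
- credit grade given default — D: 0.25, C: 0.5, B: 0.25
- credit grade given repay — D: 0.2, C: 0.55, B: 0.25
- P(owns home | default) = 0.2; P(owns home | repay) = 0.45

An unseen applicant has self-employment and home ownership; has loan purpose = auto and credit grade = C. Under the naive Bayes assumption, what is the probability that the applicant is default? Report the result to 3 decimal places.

default: 0.75 × 0.25 × 0.25 × 0.5 × 0.2 = 0.0046875
repay: 0.25 × 0.5 × 0.35 × 0.55 × 0.45 = 0.010828125
P(default | x) = 0.0046875 / 0.015515625 ≈ 0.302

0.302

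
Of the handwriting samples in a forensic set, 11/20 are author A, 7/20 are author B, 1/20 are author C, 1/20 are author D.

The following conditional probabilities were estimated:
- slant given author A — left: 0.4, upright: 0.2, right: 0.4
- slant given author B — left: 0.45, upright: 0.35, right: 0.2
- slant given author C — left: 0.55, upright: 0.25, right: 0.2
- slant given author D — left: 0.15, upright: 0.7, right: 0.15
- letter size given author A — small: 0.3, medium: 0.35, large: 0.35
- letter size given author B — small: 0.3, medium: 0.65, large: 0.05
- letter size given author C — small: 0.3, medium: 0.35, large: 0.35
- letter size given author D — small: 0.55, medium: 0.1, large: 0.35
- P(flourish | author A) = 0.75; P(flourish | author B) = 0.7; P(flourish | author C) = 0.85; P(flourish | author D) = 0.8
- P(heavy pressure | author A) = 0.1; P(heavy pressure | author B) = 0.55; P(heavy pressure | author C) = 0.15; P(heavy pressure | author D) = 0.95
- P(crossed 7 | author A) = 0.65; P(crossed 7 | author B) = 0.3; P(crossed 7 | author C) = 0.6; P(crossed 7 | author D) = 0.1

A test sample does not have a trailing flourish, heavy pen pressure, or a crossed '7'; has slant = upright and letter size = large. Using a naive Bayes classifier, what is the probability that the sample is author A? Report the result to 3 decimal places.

0.769

author A: 0.55 × 0.2 × 0.35 × (1−0.75) × (1−0.1) × (1−0.65) = 0.003031875
author B: 0.35 × 0.35 × 0.05 × (1−0.7) × (1−0.55) × (1−0.3) = 0.0005788125
author C: 0.05 × 0.25 × 0.35 × (1−0.85) × (1−0.15) × (1−0.6) = 0.000223125
author D: 0.05 × 0.7 × 0.35 × (1−0.8) × (1−0.95) × (1−0.1) = 0.00011025
P(author A | x) = 0.003031875 / 0.0039440625 ≈ 0.769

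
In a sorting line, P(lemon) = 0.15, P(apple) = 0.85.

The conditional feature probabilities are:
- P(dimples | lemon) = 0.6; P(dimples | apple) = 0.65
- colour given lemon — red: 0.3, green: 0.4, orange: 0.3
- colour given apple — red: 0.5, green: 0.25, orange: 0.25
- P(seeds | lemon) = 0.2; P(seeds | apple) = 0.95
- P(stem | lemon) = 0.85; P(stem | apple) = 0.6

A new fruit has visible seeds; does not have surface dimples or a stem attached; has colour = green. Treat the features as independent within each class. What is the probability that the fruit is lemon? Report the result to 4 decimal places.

0.0248

lemon: 0.15 × (1−0.6) × 0.4 × 0.2 × (1−0.85) = 0.00072
apple: 0.85 × (1−0.65) × 0.25 × 0.95 × (1−0.6) = 0.0282625
P(lemon | x) = 0.00072 / 0.0289825 ≈ 0.0248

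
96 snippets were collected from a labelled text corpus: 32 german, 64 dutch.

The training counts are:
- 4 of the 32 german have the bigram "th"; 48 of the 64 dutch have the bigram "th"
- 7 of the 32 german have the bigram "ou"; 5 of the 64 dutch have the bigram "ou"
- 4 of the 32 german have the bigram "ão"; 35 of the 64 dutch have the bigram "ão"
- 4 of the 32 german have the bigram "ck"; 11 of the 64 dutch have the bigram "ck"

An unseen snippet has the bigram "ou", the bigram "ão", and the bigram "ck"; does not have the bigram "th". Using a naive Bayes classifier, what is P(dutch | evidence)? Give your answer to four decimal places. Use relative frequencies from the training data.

0.5511

german: (32/96) × (28/32) × (7/32) × (4/32) × (4/32) ≈ 0.000996908
dutch: (64/96) × (16/64) × (5/64) × (35/64) × (11/64) ≈ 0.00122388
P(dutch | x) = 0.00122388 / 0.002220788 ≈ 0.5511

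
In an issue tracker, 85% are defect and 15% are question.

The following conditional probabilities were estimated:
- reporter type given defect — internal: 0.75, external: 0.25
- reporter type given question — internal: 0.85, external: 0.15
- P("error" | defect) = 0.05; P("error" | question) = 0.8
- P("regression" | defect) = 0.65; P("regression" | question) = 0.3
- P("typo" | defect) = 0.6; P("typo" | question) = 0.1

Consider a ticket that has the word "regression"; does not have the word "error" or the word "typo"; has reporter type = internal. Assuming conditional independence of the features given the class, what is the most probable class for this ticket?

defect

defect: 0.85 × 0.75 × (1−0.05) × 0.65 × (1−0.6) = 0.1574625
question: 0.15 × 0.85 × (1−0.8) × 0.3 × (1−0.1) = 0.006885
Highest score → defect.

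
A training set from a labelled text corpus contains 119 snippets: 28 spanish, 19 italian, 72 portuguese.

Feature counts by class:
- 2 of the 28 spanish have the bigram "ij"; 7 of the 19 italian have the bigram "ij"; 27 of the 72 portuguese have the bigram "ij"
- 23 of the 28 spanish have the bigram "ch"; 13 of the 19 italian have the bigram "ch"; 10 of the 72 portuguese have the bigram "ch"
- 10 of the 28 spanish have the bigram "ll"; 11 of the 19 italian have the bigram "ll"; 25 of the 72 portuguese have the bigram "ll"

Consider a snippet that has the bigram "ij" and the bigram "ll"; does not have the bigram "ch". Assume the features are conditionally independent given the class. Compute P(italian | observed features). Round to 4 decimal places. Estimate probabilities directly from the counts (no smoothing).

0.1350

spanish: (28/119) × (2/28) × (5/28) × (10/28) ≈ 0.00107186
italian: (19/119) × (7/19) × (6/19) × (11/19) ≈ 0.0107544
portuguese: (72/119) × (27/72) × (62/72) × (25/72) ≈ 0.0678396
P(italian | x) = 0.0107544 / 0.07966586 ≈ 0.1350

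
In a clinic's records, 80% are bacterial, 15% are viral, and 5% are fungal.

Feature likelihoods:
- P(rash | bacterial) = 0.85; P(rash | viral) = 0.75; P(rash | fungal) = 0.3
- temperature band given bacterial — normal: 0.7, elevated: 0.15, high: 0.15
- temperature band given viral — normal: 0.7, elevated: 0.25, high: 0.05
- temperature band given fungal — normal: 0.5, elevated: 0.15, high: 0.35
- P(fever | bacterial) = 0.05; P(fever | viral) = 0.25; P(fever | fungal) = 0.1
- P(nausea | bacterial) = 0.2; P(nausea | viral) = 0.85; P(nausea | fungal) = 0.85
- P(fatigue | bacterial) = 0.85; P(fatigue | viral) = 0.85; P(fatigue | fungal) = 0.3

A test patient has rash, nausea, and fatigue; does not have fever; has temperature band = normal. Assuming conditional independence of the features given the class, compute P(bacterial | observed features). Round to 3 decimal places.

0.634

bacterial: 0.8 × 0.85 × 0.7 × (1−0.05) × 0.2 × 0.85 = 0.076874
viral: 0.15 × 0.75 × 0.7 × (1−0.25) × 0.85 × 0.85 = 0.04267265625
fungal: 0.05 × 0.3 × 0.5 × (1−0.1) × 0.85 × 0.3 = 0.00172125
P(bacterial | x) = 0.076874 / 0.12126790625 ≈ 0.634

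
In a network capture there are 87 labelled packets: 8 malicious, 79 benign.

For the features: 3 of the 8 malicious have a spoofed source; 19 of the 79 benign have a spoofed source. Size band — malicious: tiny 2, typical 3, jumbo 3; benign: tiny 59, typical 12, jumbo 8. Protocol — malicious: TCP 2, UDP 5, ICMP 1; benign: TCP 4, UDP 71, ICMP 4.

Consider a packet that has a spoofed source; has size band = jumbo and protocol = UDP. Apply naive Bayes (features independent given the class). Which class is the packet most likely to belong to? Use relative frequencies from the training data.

benign

malicious: (8/87) × (3/8) × (3/8) × (5/8) ≈ 0.0080819
benign: (79/87) × (19/79) × (8/79) × (71/79) ≈ 0.019876
Highest score → benign.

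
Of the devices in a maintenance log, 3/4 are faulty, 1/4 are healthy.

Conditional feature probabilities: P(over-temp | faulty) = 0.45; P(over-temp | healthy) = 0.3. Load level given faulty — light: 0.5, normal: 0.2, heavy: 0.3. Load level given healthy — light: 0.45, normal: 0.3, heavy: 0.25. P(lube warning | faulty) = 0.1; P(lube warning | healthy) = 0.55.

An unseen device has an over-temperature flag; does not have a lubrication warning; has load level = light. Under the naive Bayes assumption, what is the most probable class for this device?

faulty: 0.75 × 0.45 × 0.5 × (1−0.1) = 0.151875
healthy: 0.25 × 0.3 × 0.45 × (1−0.55) = 0.0151875
Highest score → faulty.

faulty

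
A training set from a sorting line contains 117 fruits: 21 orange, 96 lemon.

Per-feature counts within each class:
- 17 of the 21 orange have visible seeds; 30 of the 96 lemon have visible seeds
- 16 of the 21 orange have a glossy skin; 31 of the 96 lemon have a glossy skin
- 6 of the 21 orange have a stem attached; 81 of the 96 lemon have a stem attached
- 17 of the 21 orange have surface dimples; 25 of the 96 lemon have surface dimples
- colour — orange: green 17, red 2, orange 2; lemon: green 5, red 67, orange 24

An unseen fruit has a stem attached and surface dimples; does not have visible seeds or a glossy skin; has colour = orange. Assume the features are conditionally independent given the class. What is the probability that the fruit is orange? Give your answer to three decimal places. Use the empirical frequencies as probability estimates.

0.008

orange: (21/117) × (4/21) × (5/21) × (6/21) × (17/21) × (2/21) ≈ 0.000179307
lemon: (96/117) × (66/96) × (65/96) × (81/96) × (25/96) × (24/96) = 0.0209808349609375
P(orange | x) = 0.000179307 / 0.0211601419609375 ≈ 0.008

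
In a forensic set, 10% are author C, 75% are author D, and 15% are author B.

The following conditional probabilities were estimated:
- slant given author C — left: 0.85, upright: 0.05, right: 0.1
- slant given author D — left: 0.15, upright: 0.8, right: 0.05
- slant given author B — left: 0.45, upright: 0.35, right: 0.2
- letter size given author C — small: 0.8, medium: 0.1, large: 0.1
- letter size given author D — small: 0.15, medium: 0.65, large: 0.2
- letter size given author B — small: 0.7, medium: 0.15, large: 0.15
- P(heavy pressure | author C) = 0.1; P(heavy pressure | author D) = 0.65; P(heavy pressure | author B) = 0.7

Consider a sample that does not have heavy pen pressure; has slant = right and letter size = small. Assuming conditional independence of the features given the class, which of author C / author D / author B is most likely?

author C: 0.1 × 0.1 × 0.8 × (1−0.1) = 0.0072
author D: 0.75 × 0.05 × 0.15 × (1−0.65) = 0.00196875
author B: 0.15 × 0.2 × 0.7 × (1−0.7) = 0.0063
Highest score → author C.

author C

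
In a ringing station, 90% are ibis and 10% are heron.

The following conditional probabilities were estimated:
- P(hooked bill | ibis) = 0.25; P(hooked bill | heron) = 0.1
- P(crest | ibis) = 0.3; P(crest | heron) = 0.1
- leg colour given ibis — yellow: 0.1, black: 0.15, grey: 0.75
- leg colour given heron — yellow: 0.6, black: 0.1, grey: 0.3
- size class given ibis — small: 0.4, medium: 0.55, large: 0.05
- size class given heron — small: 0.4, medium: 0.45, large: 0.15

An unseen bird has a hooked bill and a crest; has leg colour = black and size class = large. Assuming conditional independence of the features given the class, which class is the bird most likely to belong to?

ibis

ibis: 0.9 × 0.25 × 0.3 × 0.15 × 0.05 = 0.00050625
heron: 0.1 × 0.1 × 0.1 × 0.1 × 0.15 = 0.000015
Highest score → ibis.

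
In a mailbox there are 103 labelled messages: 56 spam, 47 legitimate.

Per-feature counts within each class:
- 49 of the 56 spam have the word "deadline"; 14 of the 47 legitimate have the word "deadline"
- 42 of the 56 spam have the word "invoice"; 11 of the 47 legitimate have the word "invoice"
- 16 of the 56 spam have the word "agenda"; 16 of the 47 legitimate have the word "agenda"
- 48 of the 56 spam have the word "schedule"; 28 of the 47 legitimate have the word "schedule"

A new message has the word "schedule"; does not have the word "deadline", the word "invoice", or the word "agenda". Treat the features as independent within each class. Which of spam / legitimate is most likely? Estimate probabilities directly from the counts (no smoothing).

spam: (56/103) × (7/56) × (14/56) × (40/56) × (48/56) ≈ 0.0104022
legitimate: (47/103) × (33/47) × (36/47) × (31/47) × (28/47) ≈ 0.0964285
Highest score → legitimate.

legitimate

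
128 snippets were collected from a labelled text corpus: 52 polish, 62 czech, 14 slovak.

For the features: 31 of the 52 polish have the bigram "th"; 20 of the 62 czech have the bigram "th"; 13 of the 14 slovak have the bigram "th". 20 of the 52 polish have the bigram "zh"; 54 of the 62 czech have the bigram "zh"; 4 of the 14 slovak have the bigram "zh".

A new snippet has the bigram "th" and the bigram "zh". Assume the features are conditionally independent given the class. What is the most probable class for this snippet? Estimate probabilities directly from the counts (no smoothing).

czech

polish: (52/128) × (31/52) × (20/52) ≈ 0.093149
czech: (62/128) × (20/62) × (54/62) ≈ 0.136089
slovak: (14/128) × (13/14) × (4/14) ≈ 0.0290179
Highest score → czech.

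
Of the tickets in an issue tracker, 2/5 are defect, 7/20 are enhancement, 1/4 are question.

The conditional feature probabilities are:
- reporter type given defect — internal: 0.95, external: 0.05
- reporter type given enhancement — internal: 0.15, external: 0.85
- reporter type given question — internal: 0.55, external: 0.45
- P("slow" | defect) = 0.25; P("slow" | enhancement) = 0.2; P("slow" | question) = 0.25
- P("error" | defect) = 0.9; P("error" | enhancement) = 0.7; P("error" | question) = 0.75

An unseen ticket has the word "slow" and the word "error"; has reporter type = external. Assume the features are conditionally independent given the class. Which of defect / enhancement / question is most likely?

defect: 0.4 × 0.05 × 0.25 × 0.9 = 0.0045
enhancement: 0.35 × 0.85 × 0.2 × 0.7 = 0.04165
question: 0.25 × 0.45 × 0.25 × 0.75 = 0.02109375
Highest score → enhancement.

enhancement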